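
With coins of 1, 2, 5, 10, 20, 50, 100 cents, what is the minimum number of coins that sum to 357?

357 = 3×100 + 1×50 + 1×5 + 1×2
Total coins = 3 + 1 + 1 + 1 = 6

6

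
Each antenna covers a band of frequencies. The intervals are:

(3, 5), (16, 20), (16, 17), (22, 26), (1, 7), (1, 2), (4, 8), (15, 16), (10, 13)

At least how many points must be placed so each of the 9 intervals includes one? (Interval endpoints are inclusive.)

Sort by right endpoint; whenever an interval is uncovered, place a point at its right end.
By right end: [1,2]  [3,5]  [1,7]  [4,8]  [10,13]  [15,16]  [16,17]  [16,20]  [22,26]
[1,2] uncovered → point at 2; [3,5] uncovered → point at 5; [10,13] uncovered → point at 13; [15,16] uncovered → point at 16; [22,26] uncovered → point at 26.
Points: 2, 5, 13, 16, 26 (5 total).

5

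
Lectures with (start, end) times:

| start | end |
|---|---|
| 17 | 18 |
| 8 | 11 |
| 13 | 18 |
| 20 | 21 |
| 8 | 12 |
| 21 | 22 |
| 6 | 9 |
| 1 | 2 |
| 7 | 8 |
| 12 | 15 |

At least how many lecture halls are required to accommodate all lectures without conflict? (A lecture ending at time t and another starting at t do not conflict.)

The answer is the maximum number of intervals overlapping at any instant.
Events (time:±→running): 1:+→1 2:-→0 6:+→1 7:+→2 8:-→1 8:+→2 8:+→3 … peak 3.

3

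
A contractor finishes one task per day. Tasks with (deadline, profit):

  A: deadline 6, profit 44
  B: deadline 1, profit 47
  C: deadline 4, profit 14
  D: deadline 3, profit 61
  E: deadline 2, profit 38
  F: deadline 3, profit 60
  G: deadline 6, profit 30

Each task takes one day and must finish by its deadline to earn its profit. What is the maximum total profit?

256

Take jobs in profit order; each goes to the latest open slot no later than its deadline.
By profit: D(d3,61), F(d3,60), B(d1,47), A(d6,44), E(d2,38), G(d6,30), C(d4,14)
D→slot 3; F→slot 2; B→slot 1; A→slot 6; E skipped; G→slot 5; C→slot 4.
Profit = 47 + 60 + 61 + 14 + 30 + 44 = 256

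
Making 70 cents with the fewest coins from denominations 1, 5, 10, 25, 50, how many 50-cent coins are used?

70 − 1×50→20 − 2×10→0
Count of 50: 1

1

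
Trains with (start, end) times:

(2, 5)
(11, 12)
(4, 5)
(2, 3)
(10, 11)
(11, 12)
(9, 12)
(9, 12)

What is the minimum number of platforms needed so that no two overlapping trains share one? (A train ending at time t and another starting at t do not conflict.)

4

Count concurrent intervals with a sweep; the peak is the room count.
Events (time:±→running): 2:+→1 2:+→2 3:-→1 4:+→2 5:-→1 5:-→0 9:+→1 9:+→2 10:+→3 11:-→2 11:+→3 11:+→4 … peak 4.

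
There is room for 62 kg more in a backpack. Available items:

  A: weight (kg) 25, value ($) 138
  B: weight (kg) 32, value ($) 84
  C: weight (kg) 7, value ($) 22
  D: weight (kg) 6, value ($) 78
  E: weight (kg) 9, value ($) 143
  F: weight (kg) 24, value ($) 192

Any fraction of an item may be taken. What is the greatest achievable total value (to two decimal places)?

539.96

Sort by value per unit weight and fill in that order.
Order: E (143/9=15.89) > D (78/6=13.00) > F (192/24=8.00) > A (138/25=5.52) > C (22/7=3.14) > B (84/32=2.62)
Fill: take E (9 @ 143) → take D (6 @ 78) → take F (24 @ 192) → take 23/25 of A → 126.96; 62/62 used.
Total value = 539.96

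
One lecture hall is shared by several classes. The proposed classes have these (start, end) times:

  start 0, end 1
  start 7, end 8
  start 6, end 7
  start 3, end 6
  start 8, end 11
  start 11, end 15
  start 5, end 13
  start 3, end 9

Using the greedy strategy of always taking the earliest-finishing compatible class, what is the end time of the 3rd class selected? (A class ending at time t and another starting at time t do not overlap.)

7

By end time: (0,1), (3,6), (6,7), (7,8), (3,9), (8,11), (5,13), (11,15).
Pick (0,1); next start ≥ 1 → (3,6); next start ≥ 6 → (6,7); next start ≥ 7 → (7,8); next start ≥ 8 → (8,11); next start ≥ 11 → (11,15).
Selected: (0,1) (3,6) (6,7) (7,8) (8,11) (11,15)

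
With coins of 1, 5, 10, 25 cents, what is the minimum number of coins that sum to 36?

36 − 1×25→11 − 1×10→1 − 1×1→0
Total coins = 1 + 1 + 1 = 3

3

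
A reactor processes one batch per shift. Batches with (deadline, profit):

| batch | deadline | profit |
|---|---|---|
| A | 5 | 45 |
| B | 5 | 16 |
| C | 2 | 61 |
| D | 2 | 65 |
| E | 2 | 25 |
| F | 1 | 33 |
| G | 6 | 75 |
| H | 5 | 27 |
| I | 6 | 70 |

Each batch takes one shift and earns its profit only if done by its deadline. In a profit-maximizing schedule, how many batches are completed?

6

Sort by profit descending; place each in the latest free slot ≤ its deadline.
Profit order: G=75 I=70 D=65 C=61 A=45 F=33 H=27 E=25 B=16
Assign: G→slot 6, I→slot 5, D→slot 2, C→slot 1, A→slot 4, F skipped, H→slot 3, E skipped, B skipped.
Slots: [1:C] [2:D] [3:H] [4:A] [5:I] [6:G]
6 of 9 scheduled.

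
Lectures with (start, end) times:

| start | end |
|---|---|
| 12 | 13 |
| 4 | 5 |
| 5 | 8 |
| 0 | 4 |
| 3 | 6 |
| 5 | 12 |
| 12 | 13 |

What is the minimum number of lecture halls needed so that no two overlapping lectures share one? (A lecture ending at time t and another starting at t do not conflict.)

3

The answer is the maximum number of intervals overlapping at any instant.
Events (time:±→running): 0:+→1 3:+→2 4:-→1 4:+→2 5:-→1 5:+→2 5:+→3 … peak 3.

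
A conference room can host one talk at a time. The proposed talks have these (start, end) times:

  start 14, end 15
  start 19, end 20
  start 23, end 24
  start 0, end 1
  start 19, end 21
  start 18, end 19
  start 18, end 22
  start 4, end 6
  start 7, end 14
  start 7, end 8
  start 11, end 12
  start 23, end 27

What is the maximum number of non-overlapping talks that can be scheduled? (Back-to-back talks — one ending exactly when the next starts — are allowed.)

8

Sort by end time and greedily take each interval whose start is ≥ the last chosen end.
By end time: (0,1), (4,6), (7,8), (11,12), (7,14), (14,15), (18,19), (19,20), (19,21), (18,22), (23,24), (23,27).
Pick (0,1); next start ≥ 1 → (4,6); next start ≥ 6 → (7,8); next start ≥ 8 → (11,12); next start ≥ 12 → (14,15); next start ≥ 15 → (18,19); next start ≥ 19 → (19,20); next start ≥ 20 → (23,24).
Selected 8 talks.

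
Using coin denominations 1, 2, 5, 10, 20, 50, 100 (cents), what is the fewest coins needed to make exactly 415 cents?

6

415 − 4×100→15 − 1×10→5 − 1×5→0
Total coins = 4 + 1 + 1 = 6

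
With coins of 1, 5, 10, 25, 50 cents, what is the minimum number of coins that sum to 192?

192 − 3×50→42 − 1×25→17 − 1×10→7 − 1×5→2 − 2×1→0
Total coins = 3 + 1 + 1 + 1 + 2 = 8

8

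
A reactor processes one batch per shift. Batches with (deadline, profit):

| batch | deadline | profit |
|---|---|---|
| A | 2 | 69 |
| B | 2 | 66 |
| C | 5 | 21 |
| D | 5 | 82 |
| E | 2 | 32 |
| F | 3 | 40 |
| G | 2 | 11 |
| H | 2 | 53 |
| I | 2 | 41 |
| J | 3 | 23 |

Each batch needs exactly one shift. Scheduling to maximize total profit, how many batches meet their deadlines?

5

Profit order: D=82 A=69 B=66 H=53 I=41 F=40 E=32 J=23 C=21 G=11
Assign: D→slot 5, A→slot 2, B→slot 1, H skipped, I skipped, F→slot 3, E skipped, J skipped, C→slot 4, G skipped.
Slots: [1:B] [2:A] [3:F] [4:C] [5:D]
5 of 10 scheduled.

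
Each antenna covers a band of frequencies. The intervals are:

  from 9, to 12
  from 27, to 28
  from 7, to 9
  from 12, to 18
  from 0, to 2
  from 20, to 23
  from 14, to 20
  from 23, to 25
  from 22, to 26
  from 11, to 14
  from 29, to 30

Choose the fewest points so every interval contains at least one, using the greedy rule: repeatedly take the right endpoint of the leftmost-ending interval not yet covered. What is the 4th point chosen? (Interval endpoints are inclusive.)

23

Sort by right endpoint; whenever an interval is uncovered, place a point at its right end.
By right end: [0,2]  [7,9]  [9,12]  [11,14]  [12,18]  [14,20]  [20,23]  [23,25]  [22,26]  [27,28]  [29,30]
[0,2] uncovered → point at 2; [7,9] uncovered → point at 9; [11,14] uncovered → point at 14; [20,23] uncovered → point at 23; [27,28] uncovered → point at 28; [29,30] uncovered → point at 30.
Points: 2, 9, 14, 23, 28, 30 (6 total).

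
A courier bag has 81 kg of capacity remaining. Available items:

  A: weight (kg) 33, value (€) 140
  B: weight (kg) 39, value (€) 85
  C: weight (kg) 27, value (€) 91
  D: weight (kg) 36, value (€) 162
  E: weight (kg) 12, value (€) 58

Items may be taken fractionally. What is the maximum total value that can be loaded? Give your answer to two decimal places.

360.00

Order: E (58/12=4.83) > D (162/36=4.50) > A (140/33=4.24) > C (91/27=3.37) > B (85/39=2.18)
Fill: take E (12 @ 58) → take D (36 @ 162) → take A (33 @ 140); 81/81 used.
Total value = 360.00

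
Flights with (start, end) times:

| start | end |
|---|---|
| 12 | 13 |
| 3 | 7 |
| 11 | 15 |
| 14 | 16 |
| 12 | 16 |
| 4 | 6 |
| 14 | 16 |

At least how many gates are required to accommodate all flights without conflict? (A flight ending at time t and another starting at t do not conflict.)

4

Count concurrent intervals with a sweep; the peak is the room count.
starts: [3, 4, 11, 12, 12, 14, 14]
ends:   [6, 7, 13, 15, 16, 16, 16]
s3→1 s4→2 e6→1 e7→0 s11→1 s12→2 s12→3 e13→2 s14→3 s14→4  — peak 4.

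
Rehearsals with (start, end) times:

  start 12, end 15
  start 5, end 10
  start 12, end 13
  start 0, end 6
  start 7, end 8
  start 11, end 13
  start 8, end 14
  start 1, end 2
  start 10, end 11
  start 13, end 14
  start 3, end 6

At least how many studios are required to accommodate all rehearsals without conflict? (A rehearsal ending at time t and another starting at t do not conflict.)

Count concurrent intervals with a sweep; the peak is the room count.
Events (time:±→running): 0:+→1 1:+→2 2:-→1 3:+→2 5:+→3 6:-→2 6:-→1 7:+→2 8:-→1 8:+→2 10:-→1 10:+→2 11:-→1 11:+→2 12:+→3 12:+→4 … peak 4.

4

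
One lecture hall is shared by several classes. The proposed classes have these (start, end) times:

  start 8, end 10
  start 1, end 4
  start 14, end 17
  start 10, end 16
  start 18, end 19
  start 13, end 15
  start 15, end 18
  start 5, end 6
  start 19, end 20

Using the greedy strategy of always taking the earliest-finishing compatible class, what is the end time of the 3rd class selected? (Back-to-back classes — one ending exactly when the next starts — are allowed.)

By end time: (1,4), (5,6), (8,10), (13,15), (10,16), (14,17), (15,18), (18,19), (19,20).
Pick (1,4); next start ≥ 4 → (5,6); next start ≥ 6 → (8,10); next start ≥ 10 → (13,15); next start ≥ 15 → (15,18); next start ≥ 18 → (18,19); next start ≥ 19 → (19,20).
Selected: (1,4) (5,6) (8,10) (13,15) (15,18) (18,19) (19,20)

10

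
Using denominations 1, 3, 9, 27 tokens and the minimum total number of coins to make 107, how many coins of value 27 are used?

3

Greedy: take as many of the largest coin as possible, then repeat with the remainder.
107 = 3×27 + 2×9 + 2×3 + 2×1
Count of 27: 3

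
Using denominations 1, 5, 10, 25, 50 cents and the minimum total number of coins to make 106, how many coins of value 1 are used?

Greedy: take as many of the largest coin as possible, then repeat with the remainder.
106 − 2×50→6 − 1×5→1 − 1×1→0
Count of 1: 1

1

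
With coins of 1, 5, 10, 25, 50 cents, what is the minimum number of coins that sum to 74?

Greedy: take as many of the largest coin as possible, then repeat with the remainder.
74 = 1×50 + 2×10 + 4×1
Total coins = 1 + 2 + 4 = 7

7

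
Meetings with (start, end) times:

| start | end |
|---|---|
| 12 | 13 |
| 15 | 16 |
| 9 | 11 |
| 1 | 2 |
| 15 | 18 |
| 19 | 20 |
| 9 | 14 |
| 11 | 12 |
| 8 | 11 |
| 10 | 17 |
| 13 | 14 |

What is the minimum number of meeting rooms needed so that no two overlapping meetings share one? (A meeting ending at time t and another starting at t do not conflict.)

The answer is the maximum number of intervals overlapping at any instant.
Events (time:±→running): 1:+→1 2:-→0 8:+→1 9:+→2 9:+→3 10:+→4 … peak 4.

4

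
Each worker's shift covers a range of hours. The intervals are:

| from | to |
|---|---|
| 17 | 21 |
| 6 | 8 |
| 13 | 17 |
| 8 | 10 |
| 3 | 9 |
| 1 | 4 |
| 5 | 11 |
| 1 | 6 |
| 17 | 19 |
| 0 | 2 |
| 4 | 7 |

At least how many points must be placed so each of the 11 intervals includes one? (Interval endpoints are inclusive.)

4

Process intervals by earliest right end; each time one isn't hit yet, stab at its right endpoint.
Sorted: [0,2] [1,4] [1,6] [4,7] [6,8] [3,9] [8,10] [5,11] [13,17] [17,19] [17,21]
{[0,2],[1,4],[1,6]} hit by 2; {[4,7],[6,8],[3,9]} hit by 7; {[8,10],[5,11]} hit by 10; {[13,17],[17,19],[17,21]} hit by 17.
Points: 2, 7, 10, 17 (4 total).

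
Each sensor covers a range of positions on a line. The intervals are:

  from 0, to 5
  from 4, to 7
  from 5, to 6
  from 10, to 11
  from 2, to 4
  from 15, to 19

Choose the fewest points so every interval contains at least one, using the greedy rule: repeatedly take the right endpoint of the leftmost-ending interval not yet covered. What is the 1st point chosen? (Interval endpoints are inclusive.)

4

Sorted: [2,4] [0,5] [5,6] [4,7] [10,11] [15,19]
{[2,4],[0,5]} hit by 4; {[5,6],[4,7]} hit by 6; {[10,11]} hit by 11; {[15,19]} hit by 19.
Points: 4, 6, 11, 19 (4 total).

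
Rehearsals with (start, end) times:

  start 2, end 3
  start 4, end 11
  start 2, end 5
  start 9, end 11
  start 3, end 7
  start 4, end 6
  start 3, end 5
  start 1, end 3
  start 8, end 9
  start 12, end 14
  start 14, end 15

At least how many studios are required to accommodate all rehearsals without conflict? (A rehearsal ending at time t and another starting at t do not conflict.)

Count concurrent intervals with a sweep; the peak is the room count.
starts: [1, 2, 2, 3, 3, 4, 4, 8, 9, 12, 14]
ends:   [3, 3, 5, 5, 6, 7, 9, 11, 11, 14, 15]
s1→1 s2→2 s2→3 e3→2 e3→1 s3→2 s3→3 s4→4 s4→5  — peak 5.

5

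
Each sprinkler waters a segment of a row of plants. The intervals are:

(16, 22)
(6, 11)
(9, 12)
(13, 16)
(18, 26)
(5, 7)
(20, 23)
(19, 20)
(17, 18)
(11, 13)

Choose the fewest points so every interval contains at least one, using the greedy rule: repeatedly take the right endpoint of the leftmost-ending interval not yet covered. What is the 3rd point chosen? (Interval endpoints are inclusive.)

16

Sort by right endpoint; whenever an interval is uncovered, place a point at its right end.
Sorted: [5,7] [6,11] [9,12] [11,13] [13,16] [17,18] [19,20] [16,22] [20,23] [18,26]
{[5,7],[6,11]} hit by 7; {[9,12],[11,13]} hit by 12; {[13,16]} hit by 16; {[17,18]} hit by 18; {[19,20],[16,22],[20,23],[18,26]} hit by 20.
Points: 7, 12, 16, 18, 20 (5 total).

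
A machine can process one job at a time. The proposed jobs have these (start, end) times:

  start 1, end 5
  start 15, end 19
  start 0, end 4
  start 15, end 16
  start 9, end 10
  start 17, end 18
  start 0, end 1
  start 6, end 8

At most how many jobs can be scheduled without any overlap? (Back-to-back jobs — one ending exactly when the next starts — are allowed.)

6

Sorted by end: (0,1)  (0,4)  (1,5)  (6,8)  (9,10)  (15,16)  (17,18)  (15,19)
take (0,1); take (1,5); take (6,8); take (9,10); take (15,16); take (17,18).
Selected 6 jobs.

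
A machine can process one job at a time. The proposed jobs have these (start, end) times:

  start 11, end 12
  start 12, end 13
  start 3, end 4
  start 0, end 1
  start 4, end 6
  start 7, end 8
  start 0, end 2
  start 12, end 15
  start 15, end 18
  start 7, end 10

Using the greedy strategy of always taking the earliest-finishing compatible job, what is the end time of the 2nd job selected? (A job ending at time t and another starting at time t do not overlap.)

By end time: (0,1), (0,2), (3,4), (4,6), (7,8), (7,10), (11,12), (12,13), (12,15), (15,18).
Pick (0,1); next start ≥ 1 → (3,4); next start ≥ 4 → (4,6); next start ≥ 6 → (7,8); next start ≥ 8 → (11,12); next start ≥ 12 → (12,13); next start ≥ 13 → (15,18).
Selected: (0,1) (3,4) (4,6) (7,8) (11,12) (12,13) (15,18)

4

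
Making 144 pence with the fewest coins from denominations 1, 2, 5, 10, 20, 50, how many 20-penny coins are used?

144 − 2×50→44 − 2×20→4 − 2×2→0
Count of 20: 2

2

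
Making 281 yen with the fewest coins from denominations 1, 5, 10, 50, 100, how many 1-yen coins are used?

Use the largest denomination that fits, subtract, and repeat.
281 − 2×100→81 − 1×50→31 − 3×10→1 − 1×1→0
Count of 1: 1

1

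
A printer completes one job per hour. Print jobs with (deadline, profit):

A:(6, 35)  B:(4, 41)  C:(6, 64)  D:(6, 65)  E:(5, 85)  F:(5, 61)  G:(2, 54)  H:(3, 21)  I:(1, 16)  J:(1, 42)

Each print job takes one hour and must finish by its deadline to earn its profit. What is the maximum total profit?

371

Take jobs in profit order; each goes to the latest open slot no later than its deadline.
Profit order: E=85 D=65 C=64 F=61 G=54 J=42 B=41 A=35 H=21 I=16
Assign: E→slot 5, D→slot 6, C→slot 4, F→slot 3, G→slot 2, J→slot 1, B skipped, A skipped, H skipped, I skipped.
Slots: [1:J] [2:G] [3:F] [4:C] [5:E] [6:D]
Profit = 42 + 54 + 61 + 64 + 85 + 65 = 371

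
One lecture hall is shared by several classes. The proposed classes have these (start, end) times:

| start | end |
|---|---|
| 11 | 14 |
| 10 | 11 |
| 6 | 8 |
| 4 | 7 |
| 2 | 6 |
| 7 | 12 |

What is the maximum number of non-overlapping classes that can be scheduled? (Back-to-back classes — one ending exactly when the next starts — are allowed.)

4

By end time: (2,6), (4,7), (6,8), (10,11), (7,12), (11,14).
Pick (2,6); next start ≥ 6 → (6,8); next start ≥ 8 → (10,11); next start ≥ 11 → (11,14).
Selected 4 classes.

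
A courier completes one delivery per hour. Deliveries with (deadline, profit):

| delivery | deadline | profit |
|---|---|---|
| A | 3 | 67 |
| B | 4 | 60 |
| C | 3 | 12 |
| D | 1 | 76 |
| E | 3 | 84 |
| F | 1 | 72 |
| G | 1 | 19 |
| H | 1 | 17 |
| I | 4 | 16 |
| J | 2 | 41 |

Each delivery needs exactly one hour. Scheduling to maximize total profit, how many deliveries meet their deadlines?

Take jobs in profit order; each goes to the latest open slot no later than its deadline.
By profit: E(d3,84), D(d1,76), F(d1,72), A(d3,67), B(d4,60), J(d2,41), G(d1,19), H(d1,17), I(d4,16), C(d3,12)
E→slot 3; D→slot 1; F skipped; A→slot 2; B→slot 4; J skipped; G skipped; H skipped; I skipped; C skipped.
4 of 10 scheduled.

4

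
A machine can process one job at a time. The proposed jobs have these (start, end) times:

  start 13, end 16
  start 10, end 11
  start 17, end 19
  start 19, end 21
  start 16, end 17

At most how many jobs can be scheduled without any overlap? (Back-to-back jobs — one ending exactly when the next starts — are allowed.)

5

Order by finish time; keep every interval that doesn't clash with the previous kept one.
Sorted by end: (10,11)  (13,16)  (16,17)  (17,19)  (19,21)
take (10,11); take (13,16); take (16,17); take (17,19); take (19,21).
Selected 5 jobs.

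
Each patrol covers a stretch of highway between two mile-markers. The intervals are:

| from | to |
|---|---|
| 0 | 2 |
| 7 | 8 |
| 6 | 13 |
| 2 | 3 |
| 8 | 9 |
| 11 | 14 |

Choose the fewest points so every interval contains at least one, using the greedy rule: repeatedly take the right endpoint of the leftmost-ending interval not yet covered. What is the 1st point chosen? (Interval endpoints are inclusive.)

2

Sort by right endpoint; whenever an interval is uncovered, place a point at its right end.
Sorted: [0,2] [2,3] [7,8] [8,9] [6,13] [11,14]
{[0,2],[2,3]} hit by 2; {[7,8],[8,9],[6,13]} hit by 8; {[11,14]} hit by 14.
Points: 2, 8, 14 (3 total).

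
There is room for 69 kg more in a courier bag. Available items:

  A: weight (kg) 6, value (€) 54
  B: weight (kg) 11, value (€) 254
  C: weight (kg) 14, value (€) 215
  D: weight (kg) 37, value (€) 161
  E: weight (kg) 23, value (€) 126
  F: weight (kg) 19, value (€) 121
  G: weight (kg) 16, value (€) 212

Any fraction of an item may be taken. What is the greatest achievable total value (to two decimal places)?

Greedy by value/weight ratio, highest first.
Order: B (254/11=23.09) > C (215/14=15.36) > G (212/16=13.25) > A (54/6=9.00) > F (121/19=6.37) > E (126/23=5.48) > D (161/37=4.35)
Fill: take B (11 @ 254) → take C (14 @ 215) → take G (16 @ 212) → take A (6 @ 54) → take F (19 @ 121) → take 3/23 of E → 16.43; 69/69 used.
Total value = 872.43

872.43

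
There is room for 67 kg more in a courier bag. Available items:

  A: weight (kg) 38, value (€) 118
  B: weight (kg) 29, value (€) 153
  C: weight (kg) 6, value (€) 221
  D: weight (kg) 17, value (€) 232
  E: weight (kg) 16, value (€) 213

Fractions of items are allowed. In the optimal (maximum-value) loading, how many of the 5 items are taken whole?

Order: C (221/6=36.83) > D (232/17=13.65) > E (213/16=13.31) > B (153/29=5.28) > A (118/38=3.11)
Fill: take C (6 @ 221) → take D (17 @ 232) → take E (16 @ 213) → take 28/29 of B → 147.72; 67/67 used.
3 item(s) taken whole; one partial (take 28/29 of B).

3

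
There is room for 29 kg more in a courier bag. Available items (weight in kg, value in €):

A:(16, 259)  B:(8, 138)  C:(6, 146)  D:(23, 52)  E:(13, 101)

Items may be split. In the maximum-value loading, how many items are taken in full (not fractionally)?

Ratios (sorted): C 24.33, B 17.25, A 16.19, E 7.77, D 2.26
take C (6 @ 146); take B (8 @ 138); take 15/16 of A → 242.81. Capacity used 29/29.
2 item(s) taken whole; one partial (take 15/16 of A).

2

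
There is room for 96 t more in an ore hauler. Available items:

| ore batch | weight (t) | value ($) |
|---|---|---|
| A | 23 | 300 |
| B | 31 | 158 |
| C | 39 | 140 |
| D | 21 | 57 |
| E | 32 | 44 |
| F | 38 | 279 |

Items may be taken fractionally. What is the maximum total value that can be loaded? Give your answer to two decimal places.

751.36

Sort by value per unit weight and fill in that order.
Order: A (300/23=13.04) > F (279/38=7.34) > B (158/31=5.10) > C (140/39=3.59) > D (57/21=2.71) > E (44/32=1.38)
Fill: take A (23 @ 300) → take F (38 @ 279) → take B (31 @ 158) → take 4/39 of C → 14.36; 96/96 used.
Total value = 751.36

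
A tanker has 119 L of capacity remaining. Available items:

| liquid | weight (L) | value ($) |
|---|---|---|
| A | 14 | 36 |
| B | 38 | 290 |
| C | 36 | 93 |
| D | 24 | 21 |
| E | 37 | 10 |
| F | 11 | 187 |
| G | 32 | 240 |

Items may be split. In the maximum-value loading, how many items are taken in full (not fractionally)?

4

Ratios (sorted): F 17.00, B 7.63, G 7.50, C 2.58, A 2.57, D 0.88, E 0.27
take F (11 @ 187); take B (38 @ 290); take G (32 @ 240); take C (36 @ 93); take 2/14 of A → 5.14. Capacity used 119/119.
4 item(s) taken whole; one partial (take 2/14 of A).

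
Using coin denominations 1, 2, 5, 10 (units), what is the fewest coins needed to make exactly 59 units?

8

Greedy: take as many of the largest coin as possible, then repeat with the remainder.
59 − 5×10→9 − 1×5→4 − 2×2→0
Total coins = 5 + 1 + 2 = 8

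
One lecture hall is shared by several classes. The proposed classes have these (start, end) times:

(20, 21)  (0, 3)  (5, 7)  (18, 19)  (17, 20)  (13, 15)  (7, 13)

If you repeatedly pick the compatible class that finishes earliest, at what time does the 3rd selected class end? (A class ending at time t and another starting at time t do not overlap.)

13

Greedy by earliest finish: after sorting by end time, pick each interval compatible with the last pick.
By end time: (0,3), (5,7), (7,13), (13,15), (18,19), (17,20), (20,21).
Pick (0,3); next start ≥ 3 → (5,7); next start ≥ 7 → (7,13); next start ≥ 13 → (13,15); next start ≥ 15 → (18,19); next start ≥ 19 → (20,21).
Selected: (0,3) (5,7) (7,13) (13,15) (18,19) (20,21)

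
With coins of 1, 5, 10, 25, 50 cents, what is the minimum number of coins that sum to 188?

8

Use the largest denomination that fits, subtract, and repeat.
188 − 3×50→38 − 1×25→13 − 1×10→3 − 3×1→0
Total coins = 3 + 1 + 1 + 3 = 8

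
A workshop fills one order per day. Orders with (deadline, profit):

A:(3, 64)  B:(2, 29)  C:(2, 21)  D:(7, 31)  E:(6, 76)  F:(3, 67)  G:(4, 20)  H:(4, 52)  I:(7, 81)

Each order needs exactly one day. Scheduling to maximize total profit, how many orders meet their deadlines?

7

Take jobs in profit order; each goes to the latest open slot no later than its deadline.
By profit: I(d7,81), E(d6,76), F(d3,67), A(d3,64), H(d4,52), D(d7,31), B(d2,29), C(d2,21), G(d4,20)
I→slot 7; E→slot 6; F→slot 3; A→slot 2; H→slot 4; D→slot 5; B→slot 1; C skipped; G skipped.
7 of 9 scheduled.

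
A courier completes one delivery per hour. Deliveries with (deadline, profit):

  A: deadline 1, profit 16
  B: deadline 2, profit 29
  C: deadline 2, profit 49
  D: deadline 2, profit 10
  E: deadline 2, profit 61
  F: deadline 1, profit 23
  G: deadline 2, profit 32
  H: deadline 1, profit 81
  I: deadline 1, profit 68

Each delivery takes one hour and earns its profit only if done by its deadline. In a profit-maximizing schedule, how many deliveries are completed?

Profit order: H=81 I=68 E=61 C=49 G=32 B=29 F=23 A=16 D=10
Assign: H→slot 1, I skipped, E→slot 2, C skipped, G skipped, B skipped, F skipped, A skipped, D skipped.
Slots: [1:H] [2:E]
2 of 9 scheduled.

2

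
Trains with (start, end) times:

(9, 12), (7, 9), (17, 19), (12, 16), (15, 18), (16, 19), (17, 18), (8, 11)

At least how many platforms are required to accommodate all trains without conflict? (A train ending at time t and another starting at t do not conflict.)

starts: [7, 8, 9, 12, 15, 16, 17, 17]
ends:   [9, 11, 12, 16, 18, 18, 19, 19]
s7→1 s8→2 e9→1 s9→2 e11→1 e12→0 s12→1 s15→2 e16→1 s16→2 s17→3 s17→4  — peak 4.

4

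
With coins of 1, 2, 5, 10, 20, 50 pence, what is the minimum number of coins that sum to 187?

Use the largest denomination that fits, subtract, and repeat.
187 = 3×50 + 1×20 + 1×10 + 1×5 + 1×2
Total coins = 3 + 1 + 1 + 1 + 1 = 7

7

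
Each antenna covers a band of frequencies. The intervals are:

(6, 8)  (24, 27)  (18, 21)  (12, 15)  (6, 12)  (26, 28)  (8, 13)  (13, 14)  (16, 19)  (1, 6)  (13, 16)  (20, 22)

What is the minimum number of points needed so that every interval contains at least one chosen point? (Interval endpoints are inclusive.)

Process intervals by earliest right end; each time one isn't hit yet, stab at its right endpoint.
By right end: [1,6]  [6,8]  [6,12]  [8,13]  [13,14]  [12,15]  [13,16]  [16,19]  [18,21]  [20,22]  [24,27]  [26,28]
[1,6] uncovered → point at 6; [8,13] uncovered → point at 13; [16,19] uncovered → point at 19; [20,22] uncovered → point at 22; [24,27] uncovered → point at 27.
Points: 6, 13, 19, 22, 27 (5 total).

5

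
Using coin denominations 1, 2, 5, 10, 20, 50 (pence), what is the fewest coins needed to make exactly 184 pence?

184 = 3×50 + 1×20 + 1×10 + 2×2
Total coins = 3 + 1 + 1 + 2 = 7

7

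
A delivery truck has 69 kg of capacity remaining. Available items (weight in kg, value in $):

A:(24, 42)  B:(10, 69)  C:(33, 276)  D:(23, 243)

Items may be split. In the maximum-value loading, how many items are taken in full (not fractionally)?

3

Ratios (sorted): D 10.57, C 8.36, B 6.90, A 1.75
take D (23 @ 243); take C (33 @ 276); take B (10 @ 69); take 3/24 of A → 5.25. Capacity used 69/69.
3 item(s) taken whole; one partial (take 3/24 of A).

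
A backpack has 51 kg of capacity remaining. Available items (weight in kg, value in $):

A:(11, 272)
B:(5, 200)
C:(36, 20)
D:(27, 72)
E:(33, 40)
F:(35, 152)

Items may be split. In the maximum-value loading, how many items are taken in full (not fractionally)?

3

Greedy by value/weight ratio, highest first.
Ratios (sorted): B 40.00, A 24.73, F 4.34, D 2.67, E 1.21, C 0.56
take B (5 @ 200); take A (11 @ 272); take F (35 @ 152). Capacity used 51/51.
3 item(s) taken whole.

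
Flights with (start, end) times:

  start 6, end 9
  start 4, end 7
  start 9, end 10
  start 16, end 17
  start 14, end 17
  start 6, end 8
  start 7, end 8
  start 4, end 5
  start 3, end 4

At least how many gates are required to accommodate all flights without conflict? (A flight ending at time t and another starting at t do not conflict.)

3

The answer is the maximum number of intervals overlapping at any instant.
starts: [3, 4, 4, 6, 6, 7, 9, 14, 16]
ends:   [4, 5, 7, 8, 8, 9, 10, 17, 17]
s3→1 e4→0 s4→1 s4→2 e5→1 s6→2 s6→3  — peak 3.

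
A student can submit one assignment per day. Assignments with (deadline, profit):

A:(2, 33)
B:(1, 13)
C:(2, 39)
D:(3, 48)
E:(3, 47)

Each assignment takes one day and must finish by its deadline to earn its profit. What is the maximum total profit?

134

Take jobs in profit order; each goes to the latest open slot no later than its deadline.
By profit: D(d3,48), E(d3,47), C(d2,39), A(d2,33), B(d1,13)
D→slot 3; E→slot 2; C→slot 1; A skipped; B skipped.
Profit = 39 + 47 + 48 = 134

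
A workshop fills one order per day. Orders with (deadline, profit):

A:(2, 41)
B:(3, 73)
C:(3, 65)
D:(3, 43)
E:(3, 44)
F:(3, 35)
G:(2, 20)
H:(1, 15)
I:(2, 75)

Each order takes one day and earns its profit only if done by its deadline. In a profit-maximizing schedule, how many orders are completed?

3

Profit order: I=75 B=73 C=65 E=44 D=43 A=41 F=35 G=20 H=15
Assign: I→slot 2, B→slot 3, C→slot 1, E skipped, D skipped, A skipped, F skipped, G skipped, H skipped.
Slots: [1:C] [2:I] [3:B]
3 of 9 scheduled.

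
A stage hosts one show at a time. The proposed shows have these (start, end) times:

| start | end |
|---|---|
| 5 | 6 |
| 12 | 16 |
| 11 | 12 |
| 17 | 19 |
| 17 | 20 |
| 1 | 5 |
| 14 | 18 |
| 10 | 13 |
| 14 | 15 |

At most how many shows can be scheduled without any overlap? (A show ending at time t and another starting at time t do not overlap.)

5

Greedy by earliest finish: after sorting by end time, pick each interval compatible with the last pick.
Sorted by end: (1,5)  (5,6)  (11,12)  (10,13)  (14,15)  (12,16)  (14,18)  (17,19)  (17,20)
take (1,5); take (5,6); take (11,12); skip (10,13); take (14,15); take (17,19).
Selected 5 shows.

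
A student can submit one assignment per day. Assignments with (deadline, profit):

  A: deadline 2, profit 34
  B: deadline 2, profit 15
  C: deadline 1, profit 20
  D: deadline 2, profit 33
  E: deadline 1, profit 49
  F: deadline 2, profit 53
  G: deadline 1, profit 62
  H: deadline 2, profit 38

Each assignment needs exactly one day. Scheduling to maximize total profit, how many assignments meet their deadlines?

By profit: G(d1,62), F(d2,53), E(d1,49), H(d2,38), A(d2,34), D(d2,33), C(d1,20), B(d2,15)
G→slot 1; F→slot 2; E skipped; H skipped; A skipped; D skipped; C skipped; B skipped.
2 of 8 scheduled.

2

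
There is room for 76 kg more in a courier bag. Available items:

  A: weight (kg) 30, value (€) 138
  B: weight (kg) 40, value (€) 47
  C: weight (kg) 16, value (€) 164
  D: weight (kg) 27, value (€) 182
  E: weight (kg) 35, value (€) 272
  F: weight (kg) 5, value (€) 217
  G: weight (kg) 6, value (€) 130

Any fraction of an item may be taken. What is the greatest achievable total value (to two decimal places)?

Ratios (sorted): F 43.40, G 21.67, C 10.25, E 7.77, D 6.74, A 4.60, B 1.18
take F (5 @ 217); take G (6 @ 130); take C (16 @ 164); take E (35 @ 272); take 14/27 of D → 94.37. Capacity used 76/76.
Total value = 877.37

877.37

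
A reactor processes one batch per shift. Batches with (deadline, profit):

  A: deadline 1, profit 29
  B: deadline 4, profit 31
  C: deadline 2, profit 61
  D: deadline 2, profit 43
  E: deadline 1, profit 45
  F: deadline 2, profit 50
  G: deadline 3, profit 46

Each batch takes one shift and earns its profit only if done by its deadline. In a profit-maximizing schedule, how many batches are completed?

Take jobs in profit order; each goes to the latest open slot no later than its deadline.
By profit: C(d2,61), F(d2,50), G(d3,46), E(d1,45), D(d2,43), B(d4,31), A(d1,29)
C→slot 2; F→slot 1; G→slot 3; E skipped; D skipped; B→slot 4; A skipped.
4 of 7 scheduled.

4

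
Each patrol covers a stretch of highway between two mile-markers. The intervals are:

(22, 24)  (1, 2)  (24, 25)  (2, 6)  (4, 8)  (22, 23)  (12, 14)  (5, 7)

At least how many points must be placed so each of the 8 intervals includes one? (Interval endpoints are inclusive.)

5

By right end: [1,2]  [2,6]  [5,7]  [4,8]  [12,14]  [22,23]  [22,24]  [24,25]
[1,2] uncovered → point at 2; [5,7] uncovered → point at 7; [12,14] uncovered → point at 14; [22,23] uncovered → point at 23; [24,25] uncovered → point at 25.
Points: 2, 7, 14, 23, 25 (5 total).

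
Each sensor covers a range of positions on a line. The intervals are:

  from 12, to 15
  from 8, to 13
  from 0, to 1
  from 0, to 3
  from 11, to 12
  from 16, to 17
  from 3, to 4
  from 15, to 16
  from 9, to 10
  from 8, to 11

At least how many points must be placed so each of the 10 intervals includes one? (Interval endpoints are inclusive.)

By right end: [0,1]  [0,3]  [3,4]  [9,10]  [8,11]  [11,12]  [8,13]  [12,15]  [15,16]  [16,17]
[0,1] uncovered → point at 1; [3,4] uncovered → point at 4; [9,10] uncovered → point at 10; [11,12] uncovered → point at 12; [15,16] uncovered → point at 16.
Points: 1, 4, 10, 12, 16 (5 total).

5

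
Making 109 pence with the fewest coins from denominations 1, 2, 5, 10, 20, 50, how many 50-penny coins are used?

Use the largest denomination that fits, subtract, and repeat.
109 = 2×50 + 1×5 + 2×2
Count of 50: 2

2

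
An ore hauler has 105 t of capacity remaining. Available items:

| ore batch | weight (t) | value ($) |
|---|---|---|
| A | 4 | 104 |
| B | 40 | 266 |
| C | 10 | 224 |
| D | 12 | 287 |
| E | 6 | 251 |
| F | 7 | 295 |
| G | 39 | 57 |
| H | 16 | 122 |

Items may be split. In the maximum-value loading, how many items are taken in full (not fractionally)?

7

Sort by value per unit weight and fill in that order.
Order: F (295/7=42.14) > E (251/6=41.83) > A (104/4=26.00) > D (287/12=23.92) > C (224/10=22.40) > H (122/16=7.62) > B (266/40=6.65) > G (57/39=1.46)
Fill: take F (7 @ 295) → take E (6 @ 251) → take A (4 @ 104) → take D (12 @ 287) → take C (10 @ 224) → take H (16 @ 122) → take B (40 @ 266) → take 10/39 of G → 14.62; 105/105 used.
7 item(s) taken whole; one partial (take 10/39 of G).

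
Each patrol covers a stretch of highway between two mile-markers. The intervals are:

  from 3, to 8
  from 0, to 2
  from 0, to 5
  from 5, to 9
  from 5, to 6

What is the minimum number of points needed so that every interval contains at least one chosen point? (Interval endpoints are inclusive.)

2

Process intervals by earliest right end; each time one isn't hit yet, stab at its right endpoint.
By right end: [0,2]  [0,5]  [5,6]  [3,8]  [5,9]
[0,2] uncovered → point at 2; [5,6] uncovered → point at 6.
Points: 2, 6 (2 total).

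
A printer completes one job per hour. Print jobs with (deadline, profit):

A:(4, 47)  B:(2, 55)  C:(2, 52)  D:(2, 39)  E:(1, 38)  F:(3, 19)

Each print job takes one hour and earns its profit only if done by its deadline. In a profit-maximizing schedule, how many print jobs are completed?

4

Take jobs in profit order; each goes to the latest open slot no later than its deadline.
Profit order: B=55 C=52 A=47 D=39 E=38 F=19
Assign: B→slot 2, C→slot 1, A→slot 4, D skipped, E skipped, F→slot 3.
Slots: [1:C] [2:B] [3:F] [4:A]
4 of 6 scheduled.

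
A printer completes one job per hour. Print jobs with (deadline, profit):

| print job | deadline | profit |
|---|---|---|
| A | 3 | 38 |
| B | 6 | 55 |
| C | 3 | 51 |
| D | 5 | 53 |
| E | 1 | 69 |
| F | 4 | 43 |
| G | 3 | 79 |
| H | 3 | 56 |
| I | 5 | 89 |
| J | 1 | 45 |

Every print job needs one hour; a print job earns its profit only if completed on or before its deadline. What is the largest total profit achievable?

Sort by profit descending; place each in the latest free slot ≤ its deadline.
Profit order: I=89 G=79 E=69 H=56 B=55 D=53 C=51 J=45 F=43 A=38
Assign: I→slot 5, G→slot 3, E→slot 1, H→slot 2, B→slot 6, D→slot 4, C skipped, J skipped, F skipped, A skipped.
Slots: [1:E] [2:H] [3:G] [4:D] [5:I] [6:B]
Profit = 69 + 56 + 79 + 53 + 89 + 55 = 401

401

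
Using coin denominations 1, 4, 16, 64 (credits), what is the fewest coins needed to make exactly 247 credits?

10

247 = 3×64 + 3×16 + 1×4 + 3×1
Total coins = 3 + 3 + 1 + 3 = 10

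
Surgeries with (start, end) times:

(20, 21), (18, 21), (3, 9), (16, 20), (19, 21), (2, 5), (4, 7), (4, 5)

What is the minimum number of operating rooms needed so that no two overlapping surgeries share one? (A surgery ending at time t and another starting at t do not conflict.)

4

Count concurrent intervals with a sweep; the peak is the room count.
Events (time:±→running): 2:+→1 3:+→2 4:+→3 4:+→4 … peak 4.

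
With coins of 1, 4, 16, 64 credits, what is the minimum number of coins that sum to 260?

5

260 = 4×64 + 1×4
Total coins = 4 + 1 = 5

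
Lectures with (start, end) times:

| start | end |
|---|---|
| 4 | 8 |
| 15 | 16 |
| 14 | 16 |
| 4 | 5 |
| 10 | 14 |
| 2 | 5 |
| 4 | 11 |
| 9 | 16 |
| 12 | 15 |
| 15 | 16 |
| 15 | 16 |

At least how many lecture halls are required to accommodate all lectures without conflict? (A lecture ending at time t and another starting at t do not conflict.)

Events (time:±→running): 2:+→1 4:+→2 4:+→3 4:+→4 5:-→3 5:-→2 8:-→1 9:+→2 10:+→3 11:-→2 12:+→3 14:-→2 14:+→3 15:-→2 15:+→3 15:+→4 15:+→5 … peak 5.

5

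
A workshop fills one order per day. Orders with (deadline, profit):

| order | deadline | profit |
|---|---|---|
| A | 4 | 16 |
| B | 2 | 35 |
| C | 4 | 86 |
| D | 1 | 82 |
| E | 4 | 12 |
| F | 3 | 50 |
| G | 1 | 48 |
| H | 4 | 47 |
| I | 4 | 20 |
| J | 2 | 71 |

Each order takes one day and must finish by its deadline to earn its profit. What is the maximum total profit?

Profit order: C=86 D=82 J=71 F=50 G=48 H=47 B=35 I=20 A=16 E=12
Assign: C→slot 4, D→slot 1, J→slot 2, F→slot 3, G skipped, H skipped, B skipped, I skipped, A skipped, E skipped.
Slots: [1:D] [2:J] [3:F] [4:C]
Profit = 82 + 71 + 50 + 86 = 289

289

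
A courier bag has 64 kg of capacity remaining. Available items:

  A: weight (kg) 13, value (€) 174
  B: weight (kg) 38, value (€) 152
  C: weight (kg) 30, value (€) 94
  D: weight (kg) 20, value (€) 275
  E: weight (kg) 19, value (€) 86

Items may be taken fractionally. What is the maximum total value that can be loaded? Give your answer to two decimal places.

Sort by value per unit weight and fill in that order.
Ratios (sorted): D 13.75, A 13.38, E 4.53, B 4.00, C 3.13
take D (20 @ 275); take A (13 @ 174); take E (19 @ 86); take 12/38 of B → 48.00. Capacity used 64/64.
Total value = 583.00

583.00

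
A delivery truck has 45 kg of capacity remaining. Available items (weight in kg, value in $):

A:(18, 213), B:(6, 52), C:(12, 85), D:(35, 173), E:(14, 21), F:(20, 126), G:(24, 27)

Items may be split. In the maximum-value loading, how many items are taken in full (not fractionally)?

3

Ratios (sorted): A 11.83, B 8.67, C 7.08, F 6.30, D 4.94, E 1.50, G 1.12
take A (18 @ 213); take B (6 @ 52); take C (12 @ 85); take 9/20 of F → 56.70. Capacity used 45/45.
3 item(s) taken whole; one partial (take 9/20 of F).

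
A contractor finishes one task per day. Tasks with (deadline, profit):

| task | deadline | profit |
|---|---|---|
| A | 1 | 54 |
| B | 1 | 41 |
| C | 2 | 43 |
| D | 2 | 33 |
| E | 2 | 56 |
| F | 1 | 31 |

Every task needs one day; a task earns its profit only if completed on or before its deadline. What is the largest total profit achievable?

Take jobs in profit order; each goes to the latest open slot no later than its deadline.
By profit: E(d2,56), A(d1,54), C(d2,43), B(d1,41), D(d2,33), F(d1,31)
E→slot 2; A→slot 1; C skipped; B skipped; D skipped; F skipped.
Profit = 54 + 56 = 110

110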